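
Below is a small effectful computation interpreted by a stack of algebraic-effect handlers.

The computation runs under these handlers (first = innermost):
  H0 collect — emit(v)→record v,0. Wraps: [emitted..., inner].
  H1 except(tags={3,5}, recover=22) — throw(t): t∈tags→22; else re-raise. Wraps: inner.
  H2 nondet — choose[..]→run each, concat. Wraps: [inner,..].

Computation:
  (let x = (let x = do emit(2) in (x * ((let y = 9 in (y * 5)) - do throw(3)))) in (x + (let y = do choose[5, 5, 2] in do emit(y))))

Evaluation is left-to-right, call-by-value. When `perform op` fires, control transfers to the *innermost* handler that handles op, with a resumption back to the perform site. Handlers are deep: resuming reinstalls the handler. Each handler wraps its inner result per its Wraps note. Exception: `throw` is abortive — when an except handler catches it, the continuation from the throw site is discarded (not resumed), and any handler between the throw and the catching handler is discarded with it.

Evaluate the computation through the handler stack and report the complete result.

Evaluation trace:
emit(2) @ H0 ⇒ out+=2
throw(3) @ H1 caught ⇒ 22
H2 returns [22]
= [22]

Answer: [22]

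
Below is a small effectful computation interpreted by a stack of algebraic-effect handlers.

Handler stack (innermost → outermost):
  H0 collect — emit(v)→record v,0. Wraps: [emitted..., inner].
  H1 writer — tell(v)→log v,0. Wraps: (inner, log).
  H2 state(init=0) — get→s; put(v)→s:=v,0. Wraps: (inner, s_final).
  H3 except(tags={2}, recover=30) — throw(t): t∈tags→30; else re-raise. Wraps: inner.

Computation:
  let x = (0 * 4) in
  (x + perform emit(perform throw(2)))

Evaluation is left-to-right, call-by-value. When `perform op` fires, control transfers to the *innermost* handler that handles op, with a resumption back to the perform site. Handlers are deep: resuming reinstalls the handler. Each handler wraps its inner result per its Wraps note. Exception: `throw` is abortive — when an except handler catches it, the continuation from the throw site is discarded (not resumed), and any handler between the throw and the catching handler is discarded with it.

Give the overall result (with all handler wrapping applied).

Evaluation trace:
throw(2) @ H3 caught ⇒ 30
= 30

Answer: 30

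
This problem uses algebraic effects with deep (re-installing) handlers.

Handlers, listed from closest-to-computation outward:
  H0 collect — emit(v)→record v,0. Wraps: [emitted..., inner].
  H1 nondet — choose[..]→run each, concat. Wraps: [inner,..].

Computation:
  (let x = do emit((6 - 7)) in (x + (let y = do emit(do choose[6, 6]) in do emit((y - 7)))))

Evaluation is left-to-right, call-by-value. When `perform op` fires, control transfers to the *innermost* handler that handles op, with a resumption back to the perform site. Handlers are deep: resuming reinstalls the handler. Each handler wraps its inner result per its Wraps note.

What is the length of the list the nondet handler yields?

Step-by-step:
emit(-1) @ H0 ⇒ out+=-1
choose[6, 6] @ H1
  branch[0] choose=6:
    emit(6) @ H0 ⇒ out+=6
    emit(-7) @ H0 ⇒ out+=-7
    H0 returns [-1, 6, -7, 0]
    H1 returns [[-1, 6, -7, 0]]
  branch[1] choose=6:
    emit(6) @ H0 ⇒ out+=6
    emit(-7) @ H0 ⇒ out+=-7
    H0 returns [-1, 6, -7, 0]
    H1 returns [[-1, 6, -7, 0]]
= [[-1, 6, -7, 0], [-1, 6, -7, 0]]

Answer: 2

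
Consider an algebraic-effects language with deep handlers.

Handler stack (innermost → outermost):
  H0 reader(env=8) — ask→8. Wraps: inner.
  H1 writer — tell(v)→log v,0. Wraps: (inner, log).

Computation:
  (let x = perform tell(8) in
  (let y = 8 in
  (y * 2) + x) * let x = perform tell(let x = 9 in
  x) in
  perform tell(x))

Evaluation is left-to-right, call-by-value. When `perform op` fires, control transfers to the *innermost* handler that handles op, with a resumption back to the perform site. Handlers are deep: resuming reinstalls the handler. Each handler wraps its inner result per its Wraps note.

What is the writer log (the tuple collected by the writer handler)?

Answer: (8, 9, 0)

Working:
tell(8) @ H1 ⇒ log+=8
tell(9) @ H1 ⇒ log+=9
tell(0) @ H1 ⇒ log+=0
H0 returns 0
H1 returns (0, (8, 9, 0))
= (0, (8, 9, 0))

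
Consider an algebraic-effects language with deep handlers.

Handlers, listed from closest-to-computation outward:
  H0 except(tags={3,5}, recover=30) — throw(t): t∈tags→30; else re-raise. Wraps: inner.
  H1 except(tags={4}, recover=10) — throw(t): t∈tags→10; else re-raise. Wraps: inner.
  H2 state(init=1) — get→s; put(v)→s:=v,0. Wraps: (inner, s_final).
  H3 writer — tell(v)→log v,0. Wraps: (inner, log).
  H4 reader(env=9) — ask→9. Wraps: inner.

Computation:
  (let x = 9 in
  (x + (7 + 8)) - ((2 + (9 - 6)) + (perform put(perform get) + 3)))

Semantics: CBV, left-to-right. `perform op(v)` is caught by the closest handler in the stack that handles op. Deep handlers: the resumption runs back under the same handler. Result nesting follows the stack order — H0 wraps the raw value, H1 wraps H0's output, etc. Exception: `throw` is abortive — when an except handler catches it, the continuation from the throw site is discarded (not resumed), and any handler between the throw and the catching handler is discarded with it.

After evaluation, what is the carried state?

Answer: 1

Working:
get @ H2 ⇒ 1
put(1) @ H2 ⇒ s:=1
H0 returns 16
H1 returns 16
H2 returns (16, 1)
H3 returns ((16, 1), ())
H4 returns ((16, 1), ())
= ((16, 1), ())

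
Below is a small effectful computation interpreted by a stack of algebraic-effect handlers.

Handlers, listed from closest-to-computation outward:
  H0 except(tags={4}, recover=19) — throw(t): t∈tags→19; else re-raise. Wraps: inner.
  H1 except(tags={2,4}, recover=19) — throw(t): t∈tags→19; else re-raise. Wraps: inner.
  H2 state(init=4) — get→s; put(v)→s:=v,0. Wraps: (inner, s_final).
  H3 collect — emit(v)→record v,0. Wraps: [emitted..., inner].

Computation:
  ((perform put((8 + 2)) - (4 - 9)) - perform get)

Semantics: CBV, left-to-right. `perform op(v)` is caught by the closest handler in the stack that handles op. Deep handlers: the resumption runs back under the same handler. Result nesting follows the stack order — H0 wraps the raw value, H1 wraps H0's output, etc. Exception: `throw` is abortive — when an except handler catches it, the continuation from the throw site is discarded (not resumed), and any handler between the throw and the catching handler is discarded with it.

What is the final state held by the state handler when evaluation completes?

Evaluation trace:
put(10) @ H2 ⇒ s:=10
get @ H2 ⇒ 10
H0 returns -5
H1 returns -5
H2 returns (-5, 10)
H3 returns [(-5, 10)]
= [(-5, 10)]

Answer: 10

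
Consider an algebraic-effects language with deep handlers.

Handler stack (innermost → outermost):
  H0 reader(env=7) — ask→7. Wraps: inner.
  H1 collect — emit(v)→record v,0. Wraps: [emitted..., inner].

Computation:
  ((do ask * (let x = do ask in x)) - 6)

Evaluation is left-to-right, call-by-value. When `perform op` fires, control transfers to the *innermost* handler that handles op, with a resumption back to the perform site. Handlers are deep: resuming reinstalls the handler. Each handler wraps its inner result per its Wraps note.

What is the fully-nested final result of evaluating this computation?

Evaluation trace:
ask @ H0 ⇒ 7
ask @ H0 ⇒ 7
H0 returns 43
H1 returns [43]
= [43]

Answer: [43]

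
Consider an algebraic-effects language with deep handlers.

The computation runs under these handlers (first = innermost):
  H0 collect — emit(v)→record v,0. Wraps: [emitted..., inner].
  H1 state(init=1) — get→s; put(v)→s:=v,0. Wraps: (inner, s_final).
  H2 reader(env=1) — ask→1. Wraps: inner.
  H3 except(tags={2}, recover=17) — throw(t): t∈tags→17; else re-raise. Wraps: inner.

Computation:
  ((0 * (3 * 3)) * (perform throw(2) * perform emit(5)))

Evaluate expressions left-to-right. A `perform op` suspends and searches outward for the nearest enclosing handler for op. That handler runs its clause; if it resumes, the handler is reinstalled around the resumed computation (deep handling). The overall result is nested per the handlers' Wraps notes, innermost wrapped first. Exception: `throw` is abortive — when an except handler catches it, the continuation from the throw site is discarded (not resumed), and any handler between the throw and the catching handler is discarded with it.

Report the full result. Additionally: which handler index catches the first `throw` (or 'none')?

Answer: 17 ; first throw caught by: H3

Working:
throw(2) @ H3 caught ⇒ 17
= 17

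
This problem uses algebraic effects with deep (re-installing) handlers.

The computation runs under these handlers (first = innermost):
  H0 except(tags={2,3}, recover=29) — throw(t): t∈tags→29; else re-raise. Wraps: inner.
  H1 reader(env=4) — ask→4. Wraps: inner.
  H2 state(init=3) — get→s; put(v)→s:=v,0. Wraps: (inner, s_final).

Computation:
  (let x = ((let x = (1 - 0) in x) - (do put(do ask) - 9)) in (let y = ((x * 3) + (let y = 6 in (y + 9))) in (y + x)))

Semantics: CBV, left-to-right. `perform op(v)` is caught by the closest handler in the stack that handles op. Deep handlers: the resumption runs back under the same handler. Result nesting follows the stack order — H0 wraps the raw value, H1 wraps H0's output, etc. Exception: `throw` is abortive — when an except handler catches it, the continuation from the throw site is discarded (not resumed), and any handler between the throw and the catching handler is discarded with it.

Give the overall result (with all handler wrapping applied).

Answer: (55, 4)

Evaluation trace:
ask @ H1 ⇒ 4
put(4) @ H2 ⇒ s:=4
H0 returns 55
H1 returns 55
H2 returns (55, 4)
= (55, 4)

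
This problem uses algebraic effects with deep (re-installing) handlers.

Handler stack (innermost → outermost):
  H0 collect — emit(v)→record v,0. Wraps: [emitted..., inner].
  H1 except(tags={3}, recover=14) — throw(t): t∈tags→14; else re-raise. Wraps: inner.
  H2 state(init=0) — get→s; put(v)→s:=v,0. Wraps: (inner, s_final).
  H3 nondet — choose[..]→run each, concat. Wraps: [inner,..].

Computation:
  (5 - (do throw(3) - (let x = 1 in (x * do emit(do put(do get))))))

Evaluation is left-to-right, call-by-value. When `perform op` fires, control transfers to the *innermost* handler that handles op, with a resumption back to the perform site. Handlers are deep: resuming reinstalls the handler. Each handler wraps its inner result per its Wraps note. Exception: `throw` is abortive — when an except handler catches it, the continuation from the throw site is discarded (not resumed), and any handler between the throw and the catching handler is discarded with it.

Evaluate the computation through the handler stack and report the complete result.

Working:
throw(3) @ H1 caught ⇒ 14
H2 returns (14, 0)
H3 returns [(14, 0)]
= [(14, 0)]

Answer: [(14, 0)]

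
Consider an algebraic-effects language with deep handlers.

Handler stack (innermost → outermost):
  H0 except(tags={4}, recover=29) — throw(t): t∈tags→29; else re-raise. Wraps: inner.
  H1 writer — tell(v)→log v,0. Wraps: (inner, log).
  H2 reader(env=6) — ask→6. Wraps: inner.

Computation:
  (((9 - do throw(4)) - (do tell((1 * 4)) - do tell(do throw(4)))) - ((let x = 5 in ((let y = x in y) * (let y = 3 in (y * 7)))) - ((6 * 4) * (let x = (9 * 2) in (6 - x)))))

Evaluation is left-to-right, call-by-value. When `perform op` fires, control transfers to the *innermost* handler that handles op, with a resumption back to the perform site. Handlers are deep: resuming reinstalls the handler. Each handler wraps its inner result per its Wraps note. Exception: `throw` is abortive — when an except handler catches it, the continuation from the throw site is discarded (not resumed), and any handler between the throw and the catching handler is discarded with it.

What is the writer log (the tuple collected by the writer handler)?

Step-by-step:
throw(4) @ H0 caught ⇒ 29
H1 returns (29, ())
H2 returns (29, ())
= (29, ())

Answer: ()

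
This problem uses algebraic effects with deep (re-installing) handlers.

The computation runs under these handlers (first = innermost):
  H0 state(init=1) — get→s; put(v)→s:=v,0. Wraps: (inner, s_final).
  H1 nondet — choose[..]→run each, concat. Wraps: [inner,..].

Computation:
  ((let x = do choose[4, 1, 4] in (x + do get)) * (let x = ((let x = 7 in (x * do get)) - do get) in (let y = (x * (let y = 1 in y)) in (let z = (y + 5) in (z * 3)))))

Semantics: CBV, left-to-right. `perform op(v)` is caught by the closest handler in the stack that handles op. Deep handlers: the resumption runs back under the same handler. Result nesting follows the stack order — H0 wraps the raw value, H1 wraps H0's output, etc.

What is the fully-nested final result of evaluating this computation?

Evaluation trace:
choose[4, 1, 4] @ H1
  branch[0] choose=4:
    get @ H0 ⇒ 1
    get @ H0 ⇒ 1
    get @ H0 ⇒ 1
    H0 returns (165, 1)
    H1 returns [(165, 1)]
  branch[1] choose=1:
    get @ H0 ⇒ 1
    get @ H0 ⇒ 1
    get @ H0 ⇒ 1
    H0 returns (66, 1)
    H1 returns [(66, 1)]
  branch[2] choose=4:
    get @ H0 ⇒ 1
    get @ H0 ⇒ 1
    get @ H0 ⇒ 1
    H0 returns (165, 1)
    H1 returns [(165, 1)]
= [(165, 1), (66, 1), (165, 1)]

Answer: [(165, 1), (66, 1), (165, 1)]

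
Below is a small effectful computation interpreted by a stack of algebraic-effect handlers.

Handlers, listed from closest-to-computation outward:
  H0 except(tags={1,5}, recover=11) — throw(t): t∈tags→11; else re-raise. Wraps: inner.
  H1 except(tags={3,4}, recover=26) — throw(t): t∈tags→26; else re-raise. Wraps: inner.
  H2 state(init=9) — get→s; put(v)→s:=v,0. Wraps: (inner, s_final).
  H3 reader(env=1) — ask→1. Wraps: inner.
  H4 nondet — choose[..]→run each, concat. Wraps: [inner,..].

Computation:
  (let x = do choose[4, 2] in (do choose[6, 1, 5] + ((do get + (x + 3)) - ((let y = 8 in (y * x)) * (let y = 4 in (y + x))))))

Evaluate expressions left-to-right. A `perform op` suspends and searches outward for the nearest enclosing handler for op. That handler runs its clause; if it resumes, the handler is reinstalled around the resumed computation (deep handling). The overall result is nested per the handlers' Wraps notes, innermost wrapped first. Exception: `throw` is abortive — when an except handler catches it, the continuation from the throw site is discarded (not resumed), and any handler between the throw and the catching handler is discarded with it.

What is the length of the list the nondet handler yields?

Step-by-step:
choose[4, 2] @ H4
  branch[0] choose=4:
    choose[6, 1, 5] @ H4
      branch[0] choose=6:
        get @ H2 ⇒ 9
        H0 returns -234
        H1 returns -234
        H2 returns (-234, 9)
        H3 returns (-234, 9)
        H4 returns [(-234, 9)]
      branch[1] choose=1:
        get @ H2 ⇒ 9
        H0 returns -239
        H1 returns -239
        H2 returns (-239, 9)
        H3 returns (-239, 9)
        H4 returns [(-239, 9)]
      branch[2] choose=5:
        get @ H2 ⇒ 9
        H0 returns -235
        H1 returns -235
        H2 returns (-235, 9)
        H3 returns (-235, 9)
        H4 returns [(-235, 9)]
  branch[1] choose=2:
    choose[6, 1, 5] @ H4
      branch[0] choose=6:
        get @ H2 ⇒ 9
        H0 returns -76
        H1 returns -76
        H2 returns (-76, 9)
        H3 returns (-76, 9)
        H4 returns [(-76, 9)]
      branch[1] choose=1:
        get @ H2 ⇒ 9
        H0 returns -81
        H1 returns -81
        H2 returns (-81, 9)
        H3 returns (-81, 9)
        H4 returns [(-81, 9)]
      branch[2] choose=5:
        get @ H2 ⇒ 9
        H0 returns -77
        H1 returns -77
        H2 returns (-77, 9)
        H3 returns (-77, 9)
        H4 returns [(-77, 9)]
= [(-234, 9), (-239, 9), (-235, 9), (-76, 9), (-81, 9), (-77, 9)]

Answer: 6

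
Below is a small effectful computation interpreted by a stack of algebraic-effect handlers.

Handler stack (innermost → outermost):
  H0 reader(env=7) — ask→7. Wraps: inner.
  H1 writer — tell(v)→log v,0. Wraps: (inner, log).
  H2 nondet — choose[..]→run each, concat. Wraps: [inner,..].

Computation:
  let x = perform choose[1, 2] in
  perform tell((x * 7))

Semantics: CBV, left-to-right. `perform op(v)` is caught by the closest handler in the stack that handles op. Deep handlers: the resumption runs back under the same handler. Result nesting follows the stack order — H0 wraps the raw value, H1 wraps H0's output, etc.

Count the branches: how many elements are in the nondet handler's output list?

Evaluation trace:
choose[1, 2] @ H2
  branch[0] choose=1:
    tell(7) @ H1 ⇒ log+=7
    H0 returns 0
    H1 returns (0, (7))
    H2 returns [(0, (7))]
  branch[1] choose=2:
    tell(14) @ H1 ⇒ log+=14
    H0 returns 0
    H1 returns (0, (14))
    H2 returns [(0, (14))]
= [(0, (7)), (0, (14))]

Answer: 2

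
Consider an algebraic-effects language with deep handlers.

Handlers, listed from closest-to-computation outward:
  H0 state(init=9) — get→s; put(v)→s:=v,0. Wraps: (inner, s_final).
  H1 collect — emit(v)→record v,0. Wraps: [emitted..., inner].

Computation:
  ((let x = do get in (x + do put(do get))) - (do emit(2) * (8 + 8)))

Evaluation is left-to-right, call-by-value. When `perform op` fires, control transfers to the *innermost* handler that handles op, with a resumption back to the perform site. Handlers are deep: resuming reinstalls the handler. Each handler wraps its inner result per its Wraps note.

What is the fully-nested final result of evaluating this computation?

Answer: [2, (9, 9)]

Working:
get @ H0 ⇒ 9
get @ H0 ⇒ 9
put(9) @ H0 ⇒ s:=9
emit(2) @ H1 ⇒ out+=2
H0 returns (9, 9)
H1 returns [2, (9, 9)]
= [2, (9, 9)]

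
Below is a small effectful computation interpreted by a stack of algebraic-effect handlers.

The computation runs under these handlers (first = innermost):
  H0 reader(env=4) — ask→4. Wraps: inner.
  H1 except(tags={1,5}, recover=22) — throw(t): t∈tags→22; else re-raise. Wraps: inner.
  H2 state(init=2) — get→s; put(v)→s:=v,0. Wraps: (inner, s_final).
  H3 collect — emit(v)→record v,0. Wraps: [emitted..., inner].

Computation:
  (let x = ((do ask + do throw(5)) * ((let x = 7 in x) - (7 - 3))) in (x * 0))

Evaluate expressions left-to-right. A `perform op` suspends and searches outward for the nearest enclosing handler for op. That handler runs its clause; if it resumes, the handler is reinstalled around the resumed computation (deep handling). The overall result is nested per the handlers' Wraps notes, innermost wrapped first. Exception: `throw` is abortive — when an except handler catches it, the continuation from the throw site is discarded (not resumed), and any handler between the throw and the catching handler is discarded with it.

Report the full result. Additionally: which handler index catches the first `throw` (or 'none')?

Answer: [(22, 2)] ; first throw caught by: H1

Working:
ask @ H0 ⇒ 4
throw(5) @ H1 caught ⇒ 22
H2 returns (22, 2)
H3 returns [(22, 2)]
= [(22, 2)]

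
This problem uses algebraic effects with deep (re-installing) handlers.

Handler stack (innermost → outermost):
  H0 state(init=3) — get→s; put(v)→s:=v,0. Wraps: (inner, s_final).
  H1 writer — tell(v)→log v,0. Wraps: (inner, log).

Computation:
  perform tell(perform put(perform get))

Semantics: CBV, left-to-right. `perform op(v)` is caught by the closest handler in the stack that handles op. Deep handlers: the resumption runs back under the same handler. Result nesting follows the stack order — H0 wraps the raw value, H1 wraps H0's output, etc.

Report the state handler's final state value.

Evaluation trace:
get @ H0 ⇒ 3
put(3) @ H0 ⇒ s:=3
tell(0) @ H1 ⇒ log+=0
H0 returns (0, 3)
H1 returns ((0, 3), (0))
= ((0, 3), (0))

Answer: 3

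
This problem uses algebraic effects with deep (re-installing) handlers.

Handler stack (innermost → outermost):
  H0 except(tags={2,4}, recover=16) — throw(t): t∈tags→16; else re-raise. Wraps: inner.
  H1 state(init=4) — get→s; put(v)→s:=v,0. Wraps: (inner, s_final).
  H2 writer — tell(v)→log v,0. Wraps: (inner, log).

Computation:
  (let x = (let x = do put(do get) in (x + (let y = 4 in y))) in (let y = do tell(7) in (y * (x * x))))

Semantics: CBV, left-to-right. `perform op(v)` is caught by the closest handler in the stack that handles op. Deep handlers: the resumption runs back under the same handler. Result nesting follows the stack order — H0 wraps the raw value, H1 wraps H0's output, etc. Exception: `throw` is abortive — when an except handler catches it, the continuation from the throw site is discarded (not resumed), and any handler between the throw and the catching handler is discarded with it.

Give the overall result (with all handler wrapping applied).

Answer: ((0, 4), (7))

Step-by-step:
get @ H1 ⇒ 4
put(4) @ H1 ⇒ s:=4
tell(7) @ H2 ⇒ log+=7
H0 returns 0
H1 returns (0, 4)
H2 returns ((0, 4), (7))
= ((0, 4), (7))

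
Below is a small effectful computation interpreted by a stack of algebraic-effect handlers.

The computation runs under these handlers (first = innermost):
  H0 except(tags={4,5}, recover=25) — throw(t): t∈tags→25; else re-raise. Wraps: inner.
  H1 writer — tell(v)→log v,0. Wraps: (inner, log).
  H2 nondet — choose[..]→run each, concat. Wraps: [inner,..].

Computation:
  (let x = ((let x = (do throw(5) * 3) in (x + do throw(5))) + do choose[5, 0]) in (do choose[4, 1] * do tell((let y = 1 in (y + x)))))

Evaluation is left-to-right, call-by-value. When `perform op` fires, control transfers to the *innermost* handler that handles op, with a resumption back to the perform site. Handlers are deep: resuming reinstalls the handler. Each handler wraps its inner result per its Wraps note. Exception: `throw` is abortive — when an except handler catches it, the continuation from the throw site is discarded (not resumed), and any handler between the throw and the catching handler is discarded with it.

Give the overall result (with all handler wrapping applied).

Working:
throw(5) @ H0 caught ⇒ 25
H1 returns (25, ())
H2 returns [(25, ())]
= [(25, ())]

Answer: [(25, ())]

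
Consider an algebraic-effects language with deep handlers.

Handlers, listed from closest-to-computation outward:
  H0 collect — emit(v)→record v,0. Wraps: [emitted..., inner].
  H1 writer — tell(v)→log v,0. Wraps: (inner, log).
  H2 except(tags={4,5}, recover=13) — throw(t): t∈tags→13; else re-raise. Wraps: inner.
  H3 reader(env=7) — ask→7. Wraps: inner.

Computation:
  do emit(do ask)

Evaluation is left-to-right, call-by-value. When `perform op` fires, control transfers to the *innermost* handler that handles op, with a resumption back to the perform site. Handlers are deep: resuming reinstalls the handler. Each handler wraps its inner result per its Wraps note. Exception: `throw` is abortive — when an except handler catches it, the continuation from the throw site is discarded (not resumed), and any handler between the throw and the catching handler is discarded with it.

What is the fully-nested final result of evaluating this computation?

Evaluation trace:
ask @ H3 ⇒ 7
emit(7) @ H0 ⇒ out+=7
H0 returns [7, 0]
H1 returns ([7, 0], ())
H2 returns ([7, 0], ())
H3 returns ([7, 0], ())
= ([7, 0], ())

Answer: ([7, 0], ())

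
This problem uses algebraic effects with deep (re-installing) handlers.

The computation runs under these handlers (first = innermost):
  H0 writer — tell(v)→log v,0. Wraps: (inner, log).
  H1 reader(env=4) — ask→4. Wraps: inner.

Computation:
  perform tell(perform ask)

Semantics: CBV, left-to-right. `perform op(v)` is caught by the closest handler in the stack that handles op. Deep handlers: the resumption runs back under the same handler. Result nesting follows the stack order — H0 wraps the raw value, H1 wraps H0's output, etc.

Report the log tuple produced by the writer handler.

Answer: (4)

Step-by-step:
ask @ H1 ⇒ 4
tell(4) @ H0 ⇒ log+=4
H0 returns (0, (4))
H1 returns (0, (4))
= (0, (4))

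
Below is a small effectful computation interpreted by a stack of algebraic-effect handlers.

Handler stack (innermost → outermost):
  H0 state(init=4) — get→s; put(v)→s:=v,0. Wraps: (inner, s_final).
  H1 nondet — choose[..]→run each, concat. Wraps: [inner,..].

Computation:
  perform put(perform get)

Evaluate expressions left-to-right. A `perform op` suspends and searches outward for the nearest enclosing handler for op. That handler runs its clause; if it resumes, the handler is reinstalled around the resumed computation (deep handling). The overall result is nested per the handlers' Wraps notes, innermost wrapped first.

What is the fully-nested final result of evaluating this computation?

Step-by-step:
get @ H0 ⇒ 4
put(4) @ H0 ⇒ s:=4
H0 returns (0, 4)
H1 returns [(0, 4)]
= [(0, 4)]

Answer: [(0, 4)]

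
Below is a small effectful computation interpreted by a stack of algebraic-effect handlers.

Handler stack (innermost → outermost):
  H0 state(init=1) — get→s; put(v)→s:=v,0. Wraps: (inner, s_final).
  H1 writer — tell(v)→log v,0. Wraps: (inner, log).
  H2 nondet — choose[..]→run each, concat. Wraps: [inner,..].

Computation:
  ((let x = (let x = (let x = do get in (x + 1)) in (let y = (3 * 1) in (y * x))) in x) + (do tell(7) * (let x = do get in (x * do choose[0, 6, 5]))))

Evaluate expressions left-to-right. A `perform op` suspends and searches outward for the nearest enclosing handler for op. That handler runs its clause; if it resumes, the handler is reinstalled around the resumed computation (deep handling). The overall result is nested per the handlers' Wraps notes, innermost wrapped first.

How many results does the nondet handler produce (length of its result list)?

Step-by-step:
get @ H0 ⇒ 1
tell(7) @ H1 ⇒ log+=7
get @ H0 ⇒ 1
choose[0, 6, 5] @ H2
  branch[0] choose=0:
    H0 returns (6, 1)
    H1 returns ((6, 1), (7))
    H2 returns [((6, 1), (7))]
  branch[1] choose=6:
    H0 returns (6, 1)
    H1 returns ((6, 1), (7))
    H2 returns [((6, 1), (7))]
  branch[2] choose=5:
    H0 returns (6, 1)
    H1 returns ((6, 1), (7))
    H2 returns [((6, 1), (7))]
= [((6, 1), (7)), ((6, 1), (7)), ((6, 1), (7))]

Answer: 3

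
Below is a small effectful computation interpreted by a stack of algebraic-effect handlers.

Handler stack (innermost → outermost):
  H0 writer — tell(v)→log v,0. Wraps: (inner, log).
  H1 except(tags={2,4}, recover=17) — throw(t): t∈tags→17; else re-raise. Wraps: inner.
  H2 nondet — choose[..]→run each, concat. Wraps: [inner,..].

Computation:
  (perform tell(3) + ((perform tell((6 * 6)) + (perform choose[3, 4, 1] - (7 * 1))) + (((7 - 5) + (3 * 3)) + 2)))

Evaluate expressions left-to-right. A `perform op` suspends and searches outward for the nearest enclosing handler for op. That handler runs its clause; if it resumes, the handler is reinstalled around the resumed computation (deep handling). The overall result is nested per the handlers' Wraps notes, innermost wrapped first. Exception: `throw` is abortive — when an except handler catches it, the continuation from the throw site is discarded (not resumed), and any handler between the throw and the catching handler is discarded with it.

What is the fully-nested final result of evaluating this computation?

Step-by-step:
tell(3) @ H0 ⇒ log+=3
tell(36) @ H0 ⇒ log+=36
choose[3, 4, 1] @ H2
  branch[0] choose=3:
    H0 returns (9, (3, 36))
    H1 returns (9, (3, 36))
    H2 returns [(9, (3, 36))]
  branch[1] choose=4:
    H0 returns (10, (3, 36))
    H1 returns (10, (3, 36))
    H2 returns [(10, (3, 36))]
  branch[2] choose=1:
    H0 returns (7, (3, 36))
    H1 returns (7, (3, 36))
    H2 returns [(7, (3, 36))]
= [(9, (3, 36)), (10, (3, 36)), (7, (3, 36))]

Answer: [(9, (3, 36)), (10, (3, 36)), (7, (3, 36))]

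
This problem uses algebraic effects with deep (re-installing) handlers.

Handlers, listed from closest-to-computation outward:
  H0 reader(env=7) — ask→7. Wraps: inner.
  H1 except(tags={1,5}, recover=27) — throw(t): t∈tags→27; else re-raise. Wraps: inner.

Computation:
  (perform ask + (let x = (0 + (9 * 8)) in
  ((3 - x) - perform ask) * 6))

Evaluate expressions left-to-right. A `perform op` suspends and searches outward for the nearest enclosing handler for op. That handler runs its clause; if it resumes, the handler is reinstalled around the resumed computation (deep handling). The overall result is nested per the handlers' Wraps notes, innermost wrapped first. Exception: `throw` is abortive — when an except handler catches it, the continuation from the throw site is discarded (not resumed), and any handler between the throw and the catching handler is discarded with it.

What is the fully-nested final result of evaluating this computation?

Step-by-step:
ask @ H0 ⇒ 7
ask @ H0 ⇒ 7
H0 returns -449
H1 returns -449
= -449

Answer: -449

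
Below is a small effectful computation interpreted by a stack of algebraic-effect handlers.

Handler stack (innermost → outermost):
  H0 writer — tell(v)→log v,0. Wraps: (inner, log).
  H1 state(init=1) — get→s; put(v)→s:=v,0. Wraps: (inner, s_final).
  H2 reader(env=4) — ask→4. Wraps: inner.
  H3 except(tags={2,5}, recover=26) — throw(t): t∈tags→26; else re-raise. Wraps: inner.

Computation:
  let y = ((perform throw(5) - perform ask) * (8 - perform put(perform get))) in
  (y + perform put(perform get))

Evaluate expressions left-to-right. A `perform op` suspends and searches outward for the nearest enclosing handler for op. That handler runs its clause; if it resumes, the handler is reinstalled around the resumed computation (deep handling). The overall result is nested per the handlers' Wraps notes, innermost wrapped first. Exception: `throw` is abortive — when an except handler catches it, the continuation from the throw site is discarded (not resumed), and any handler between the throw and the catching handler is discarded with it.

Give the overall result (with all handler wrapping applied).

Answer: 26

Step-by-step:
throw(5) @ H3 caught ⇒ 26
= 26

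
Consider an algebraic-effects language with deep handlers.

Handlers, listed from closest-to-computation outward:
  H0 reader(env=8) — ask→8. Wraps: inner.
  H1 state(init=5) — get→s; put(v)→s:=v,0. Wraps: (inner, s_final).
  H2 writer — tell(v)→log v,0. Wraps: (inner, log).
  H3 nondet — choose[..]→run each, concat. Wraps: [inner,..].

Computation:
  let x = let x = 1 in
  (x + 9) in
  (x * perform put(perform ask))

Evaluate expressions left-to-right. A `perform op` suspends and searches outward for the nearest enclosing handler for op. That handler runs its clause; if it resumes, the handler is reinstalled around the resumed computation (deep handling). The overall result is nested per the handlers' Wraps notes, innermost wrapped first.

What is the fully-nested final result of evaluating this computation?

Working:
ask @ H0 ⇒ 8
put(8) @ H1 ⇒ s:=8
H0 returns 0
H1 returns (0, 8)
H2 returns ((0, 8), ())
H3 returns [((0, 8), ())]
= [((0, 8), ())]

Answer: [((0, 8), ())]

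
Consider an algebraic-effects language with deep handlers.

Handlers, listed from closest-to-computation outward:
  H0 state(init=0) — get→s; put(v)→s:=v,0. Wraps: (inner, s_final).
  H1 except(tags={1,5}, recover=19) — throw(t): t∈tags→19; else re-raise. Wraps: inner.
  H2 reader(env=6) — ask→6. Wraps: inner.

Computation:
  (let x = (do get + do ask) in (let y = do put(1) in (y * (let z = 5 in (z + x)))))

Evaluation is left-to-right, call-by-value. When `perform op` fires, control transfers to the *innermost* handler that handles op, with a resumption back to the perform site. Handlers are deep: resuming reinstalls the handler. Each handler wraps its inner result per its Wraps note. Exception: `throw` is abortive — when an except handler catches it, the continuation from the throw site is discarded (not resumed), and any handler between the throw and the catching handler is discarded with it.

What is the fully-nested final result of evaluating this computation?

Evaluation trace:
get @ H0 ⇒ 0
ask @ H2 ⇒ 6
put(1) @ H0 ⇒ s:=1
H0 returns (0, 1)
H1 returns (0, 1)
H2 returns (0, 1)
= (0, 1)

Answer: (0, 1)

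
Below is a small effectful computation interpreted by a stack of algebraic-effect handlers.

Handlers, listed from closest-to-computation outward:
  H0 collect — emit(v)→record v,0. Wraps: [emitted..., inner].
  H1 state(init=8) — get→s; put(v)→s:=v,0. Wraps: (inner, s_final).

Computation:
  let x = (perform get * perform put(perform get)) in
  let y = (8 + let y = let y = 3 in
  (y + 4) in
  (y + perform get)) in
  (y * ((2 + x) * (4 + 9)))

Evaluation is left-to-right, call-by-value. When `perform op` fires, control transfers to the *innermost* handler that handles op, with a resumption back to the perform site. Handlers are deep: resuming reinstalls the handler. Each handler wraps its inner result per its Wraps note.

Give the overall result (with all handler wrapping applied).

Answer: ([598], 8)

Step-by-step:
get @ H1 ⇒ 8
get @ H1 ⇒ 8
put(8) @ H1 ⇒ s:=8
get @ H1 ⇒ 8
H0 returns [598]
H1 returns ([598], 8)
= ([598], 8)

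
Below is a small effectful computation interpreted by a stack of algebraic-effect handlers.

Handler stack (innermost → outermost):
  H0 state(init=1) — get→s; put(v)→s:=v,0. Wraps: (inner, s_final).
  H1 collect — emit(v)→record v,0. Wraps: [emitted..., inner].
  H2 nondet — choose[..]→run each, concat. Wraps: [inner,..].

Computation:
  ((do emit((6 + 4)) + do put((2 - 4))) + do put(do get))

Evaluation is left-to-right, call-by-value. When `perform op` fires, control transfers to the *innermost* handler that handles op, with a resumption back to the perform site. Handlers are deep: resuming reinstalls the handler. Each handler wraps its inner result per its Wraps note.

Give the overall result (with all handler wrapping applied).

Answer: [[10, (0, -2)]]

Working:
emit(10) @ H1 ⇒ out+=10
put(-2) @ H0 ⇒ s:=-2
get @ H0 ⇒ -2
put(-2) @ H0 ⇒ s:=-2
H0 returns (0, -2)
H1 returns [10, (0, -2)]
H2 returns [[10, (0, -2)]]
= [[10, (0, -2)]]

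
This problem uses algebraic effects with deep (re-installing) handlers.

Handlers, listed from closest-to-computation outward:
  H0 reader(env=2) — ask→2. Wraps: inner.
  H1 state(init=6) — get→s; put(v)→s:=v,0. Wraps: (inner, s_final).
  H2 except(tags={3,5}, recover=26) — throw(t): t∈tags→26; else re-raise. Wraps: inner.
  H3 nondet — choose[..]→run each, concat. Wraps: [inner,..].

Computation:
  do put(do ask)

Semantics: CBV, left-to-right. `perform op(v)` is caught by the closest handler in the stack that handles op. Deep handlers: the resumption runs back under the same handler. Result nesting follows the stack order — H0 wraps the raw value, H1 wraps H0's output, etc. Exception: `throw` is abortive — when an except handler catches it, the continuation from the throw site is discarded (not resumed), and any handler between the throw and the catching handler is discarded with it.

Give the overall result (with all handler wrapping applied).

Answer: [(0, 2)]

Step-by-step:
ask @ H0 ⇒ 2
put(2) @ H1 ⇒ s:=2
H0 returns 0
H1 returns (0, 2)
H2 returns (0, 2)
H3 returns [(0, 2)]
= [(0, 2)]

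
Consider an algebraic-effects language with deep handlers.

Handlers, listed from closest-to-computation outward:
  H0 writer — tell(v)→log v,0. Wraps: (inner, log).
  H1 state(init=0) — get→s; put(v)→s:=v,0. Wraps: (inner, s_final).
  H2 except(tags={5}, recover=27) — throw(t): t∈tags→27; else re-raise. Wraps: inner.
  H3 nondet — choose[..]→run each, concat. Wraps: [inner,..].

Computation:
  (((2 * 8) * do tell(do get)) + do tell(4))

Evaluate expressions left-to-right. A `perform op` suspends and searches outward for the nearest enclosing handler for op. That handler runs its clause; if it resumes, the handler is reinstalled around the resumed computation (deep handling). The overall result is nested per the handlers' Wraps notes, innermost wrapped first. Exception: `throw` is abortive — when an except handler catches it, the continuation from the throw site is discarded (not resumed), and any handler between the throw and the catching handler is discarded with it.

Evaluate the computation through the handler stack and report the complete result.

Evaluation trace:
get @ H1 ⇒ 0
tell(0) @ H0 ⇒ log+=0
tell(4) @ H0 ⇒ log+=4
H0 returns (0, (0, 4))
H1 returns ((0, (0, 4)), 0)
H2 returns ((0, (0, 4)), 0)
H3 returns [((0, (0, 4)), 0)]
= [((0, (0, 4)), 0)]

Answer: [((0, (0, 4)), 0)]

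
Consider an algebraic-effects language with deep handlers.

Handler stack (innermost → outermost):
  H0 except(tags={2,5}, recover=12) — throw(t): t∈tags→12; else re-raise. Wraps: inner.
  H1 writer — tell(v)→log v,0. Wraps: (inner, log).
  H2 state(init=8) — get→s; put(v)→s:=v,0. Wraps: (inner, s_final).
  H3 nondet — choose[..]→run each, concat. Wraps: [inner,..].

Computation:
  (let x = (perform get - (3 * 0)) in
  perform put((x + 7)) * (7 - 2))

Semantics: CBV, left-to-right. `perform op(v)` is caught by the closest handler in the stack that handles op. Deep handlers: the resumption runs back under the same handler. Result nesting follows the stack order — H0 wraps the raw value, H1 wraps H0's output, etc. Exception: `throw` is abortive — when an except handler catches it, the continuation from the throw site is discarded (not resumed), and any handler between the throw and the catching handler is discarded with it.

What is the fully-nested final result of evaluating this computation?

Evaluation trace:
get @ H2 ⇒ 8
put(15) @ H2 ⇒ s:=15
H0 returns 0
H1 returns (0, ())
H2 returns ((0, ()), 15)
H3 returns [((0, ()), 15)]
= [((0, ()), 15)]

Answer: [((0, ()), 15)]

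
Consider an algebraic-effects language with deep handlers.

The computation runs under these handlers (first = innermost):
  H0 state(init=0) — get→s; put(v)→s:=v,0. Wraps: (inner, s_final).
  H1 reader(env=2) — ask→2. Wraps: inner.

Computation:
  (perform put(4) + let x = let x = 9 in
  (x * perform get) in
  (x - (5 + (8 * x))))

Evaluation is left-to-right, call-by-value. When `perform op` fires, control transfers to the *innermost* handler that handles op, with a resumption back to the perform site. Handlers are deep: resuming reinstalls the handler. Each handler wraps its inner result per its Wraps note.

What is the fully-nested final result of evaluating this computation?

Step-by-step:
put(4) @ H0 ⇒ s:=4
get @ H0 ⇒ 4
H0 returns (-257, 4)
H1 returns (-257, 4)
= (-257, 4)

Answer: (-257, 4)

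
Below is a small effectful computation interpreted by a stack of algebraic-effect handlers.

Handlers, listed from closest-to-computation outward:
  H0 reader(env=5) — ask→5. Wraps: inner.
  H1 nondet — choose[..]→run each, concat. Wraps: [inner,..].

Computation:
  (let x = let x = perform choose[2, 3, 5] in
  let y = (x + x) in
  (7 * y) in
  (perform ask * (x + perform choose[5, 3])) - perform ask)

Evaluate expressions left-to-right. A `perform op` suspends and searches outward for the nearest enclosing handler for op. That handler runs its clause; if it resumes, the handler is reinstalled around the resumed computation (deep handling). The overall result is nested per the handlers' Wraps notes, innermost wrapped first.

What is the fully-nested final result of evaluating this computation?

Working:
choose[2, 3, 5] @ H1
  branch[0] choose=2:
    ask @ H0 ⇒ 5
    choose[5, 3] @ H1
      branch[0] choose=5:
        ask @ H0 ⇒ 5
        H0 returns 160
        H1 returns [160]
      branch[1] choose=3:
        ask @ H0 ⇒ 5
        H0 returns 150
        H1 returns [150]
  branch[1] choose=3:
    ask @ H0 ⇒ 5
    choose[5, 3] @ H1
      branch[0] choose=5:
        ask @ H0 ⇒ 5
        H0 returns 230
        H1 returns [230]
      branch[1] choose=3:
        ask @ H0 ⇒ 5
        H0 returns 220
        H1 returns [220]
  branch[2] choose=5:
    ask @ H0 ⇒ 5
    choose[5, 3] @ H1
      branch[0] choose=5:
        ask @ H0 ⇒ 5
        H0 returns 370
        H1 returns [370]
      branch[1] choose=3:
        ask @ H0 ⇒ 5
        H0 returns 360
        H1 returns [360]
= [160, 150, 230, 220, 370, 360]

Answer: [160, 150, 230, 220, 370, 360]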